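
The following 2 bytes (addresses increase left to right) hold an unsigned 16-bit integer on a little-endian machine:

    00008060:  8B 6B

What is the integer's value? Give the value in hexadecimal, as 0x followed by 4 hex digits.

Little-endian stores the least-significant byte at the lowest address.
Reassemble most-significant byte first: 6B 8B → 0x6B8B.

0x6B8B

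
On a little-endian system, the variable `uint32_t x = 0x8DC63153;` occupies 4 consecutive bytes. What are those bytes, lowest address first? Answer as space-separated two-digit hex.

Split into bytes (most-significant first): 8D C6 31 53.
Little-endian stores the least-significant byte at the lowest address.
So at ascending addresses the bytes are 53 31 C6 8D.

53 31 C6 8D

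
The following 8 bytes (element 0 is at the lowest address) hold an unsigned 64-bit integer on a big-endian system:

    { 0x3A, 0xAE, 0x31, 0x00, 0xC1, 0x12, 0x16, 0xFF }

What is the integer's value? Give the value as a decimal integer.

In big-endian order the high byte comes first in memory.
The bytes are already most-significant first: 0x3AAE3100C11216FF.
0x3AAE3100C11216FF = 4228370979456423679.

4228370979456423679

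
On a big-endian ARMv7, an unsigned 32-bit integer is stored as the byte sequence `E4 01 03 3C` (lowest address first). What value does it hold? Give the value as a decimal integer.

3825271612

In big-endian order the high byte comes first in memory.
The bytes are already most-significant first: 0xE401033C.
0xE401033C = 3825271612.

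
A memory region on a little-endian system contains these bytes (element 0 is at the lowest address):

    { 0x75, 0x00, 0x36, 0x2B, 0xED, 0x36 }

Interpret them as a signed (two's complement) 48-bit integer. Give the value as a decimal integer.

Little-endian: lowest address holds the least-significant byte.
Reassemble most-significant byte first: 36 ED 2B 36 00 75 → 0x36ED2B360075.
0x36ED2B360075 = 60392260108405.

60392260108405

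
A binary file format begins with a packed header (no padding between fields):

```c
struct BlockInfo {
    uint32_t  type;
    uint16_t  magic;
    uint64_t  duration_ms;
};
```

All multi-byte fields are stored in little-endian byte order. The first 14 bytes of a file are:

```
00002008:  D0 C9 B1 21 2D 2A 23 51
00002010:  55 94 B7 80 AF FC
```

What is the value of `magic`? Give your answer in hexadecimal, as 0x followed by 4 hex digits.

0x2A2D

`magic` follows `type` (4 bytes), so it starts at byte offset 4 and occupies 2 bytes.
Bytes at offsets 4..5: 2D 2A.
Little-endian: lowest address holds the least-significant byte.
Reassemble most-significant byte first: 2A 2D → 0x2A2D.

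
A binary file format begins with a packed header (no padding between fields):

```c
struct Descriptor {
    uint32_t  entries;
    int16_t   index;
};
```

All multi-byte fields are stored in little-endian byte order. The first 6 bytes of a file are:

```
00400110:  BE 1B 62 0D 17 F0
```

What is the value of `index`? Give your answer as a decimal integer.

`index` follows `entries` (4 bytes), so it starts at byte offset 4 and occupies 2 bytes.
Bytes at offsets 4..5: 17 F0.
In little-endian order the low byte comes first in memory.
Reassemble most-significant byte first: F0 17 → 0xF017.
Top bit is set, so as a signed 16-bit value this is 0xF017 − 2^16 = -4073.

-4073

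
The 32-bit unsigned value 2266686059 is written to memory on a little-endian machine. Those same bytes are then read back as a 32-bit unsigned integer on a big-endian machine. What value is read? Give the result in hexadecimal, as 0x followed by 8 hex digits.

2266686059 in 32-bit hexadecimal is 0x871AE26B.
Stored little-endian, the bytes at ascending addresses are 6B E2 1A 87.
Read back as big-endian, the last byte is least significant, giving 0x6BE21A87.

0x6BE21A87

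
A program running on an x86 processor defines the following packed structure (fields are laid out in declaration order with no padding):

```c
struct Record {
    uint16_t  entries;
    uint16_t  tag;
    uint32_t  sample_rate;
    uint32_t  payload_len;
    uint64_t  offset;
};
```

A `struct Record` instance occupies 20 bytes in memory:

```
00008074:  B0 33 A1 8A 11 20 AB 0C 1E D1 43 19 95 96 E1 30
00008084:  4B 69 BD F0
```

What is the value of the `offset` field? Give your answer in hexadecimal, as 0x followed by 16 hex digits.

`offset` follows `entries` (2 B), `tag` (2 B), `sample_rate` (4 B), `payload_len` (4 B), so it starts at offset 2 + 2 + 4 + 4 = 12 and occupies 8 bytes.
Bytes at offsets 12..19: 95 96 E1 30 4B 69 BD F0.
Little-endian stores the least-significant byte at the lowest address.
Reassemble most-significant byte first: F0 BD 69 4B 30 E1 96 95 → 0xF0BD694B30E19695.

0xF0BD694B30E19695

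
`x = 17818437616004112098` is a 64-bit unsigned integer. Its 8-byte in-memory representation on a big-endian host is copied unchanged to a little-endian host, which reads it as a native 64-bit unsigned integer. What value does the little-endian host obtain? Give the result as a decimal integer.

16293568299576215543

17818437616004112098 in 64-bit hexadecimal is 0xF747CE9B0A621EE2.
Stored big-endian, the bytes at ascending addresses are F7 47 CE 9B 0A 62 1E E2.
Read back as little-endian, the first byte is least significant, giving 0xE21E620A9BCE47F7.
0xE21E620A9BCE47F7 = 16293568299576215543.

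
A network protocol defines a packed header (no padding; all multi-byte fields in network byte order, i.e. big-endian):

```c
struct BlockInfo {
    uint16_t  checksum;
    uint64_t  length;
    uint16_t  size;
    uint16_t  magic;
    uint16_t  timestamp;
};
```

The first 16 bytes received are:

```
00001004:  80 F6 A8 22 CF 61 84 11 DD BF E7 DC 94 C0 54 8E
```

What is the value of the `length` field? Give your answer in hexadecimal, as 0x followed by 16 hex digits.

0xA822CF618411DDBF

`length` follows `checksum` (2 bytes), so it starts at byte offset 2 and occupies 8 bytes.
Bytes at offsets 2..9: A8 22 CF 61 84 11 DD BF.
In big-endian order the high byte comes first in memory.
The bytes are already most-significant first: 0xA822CF618411DDBF.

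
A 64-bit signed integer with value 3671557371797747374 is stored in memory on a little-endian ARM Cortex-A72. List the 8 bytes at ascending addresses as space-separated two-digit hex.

3671557371797747374 in hexadecimal, padded to 64 bits, is 0x32F3FDFA1678B6AE.
Split into bytes (most-significant first): 32 F3 FD FA 16 78 B6 AE.
Little-endian: lowest address holds the least-significant byte.
So at ascending addresses the bytes are AE B6 78 16 FA FD F3 32.

AE B6 78 16 FA FD F3 32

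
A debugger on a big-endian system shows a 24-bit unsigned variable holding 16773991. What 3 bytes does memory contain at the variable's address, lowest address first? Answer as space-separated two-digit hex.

FF F3 67

16773991 in hexadecimal, padded to 24 bits, is 0xFFF367.
Split into bytes (most-significant first): FF F3 67.
Big-endian stores the most-significant byte at the lowest address.
So the memory order matches the most-significant-first order: FF F3 67.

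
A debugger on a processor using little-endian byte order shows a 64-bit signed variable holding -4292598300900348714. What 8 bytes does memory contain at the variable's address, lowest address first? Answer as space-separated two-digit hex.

Two's complement of -4292598300900348714 in 64 bits: 4292598300900348714 = 0x3B925F69589C532A; invert → 0xC46DA096A763ACD5; add 1 → 0xC46DA096A763ACD6.
Split into bytes (most-significant first): C4 6D A0 96 A7 63 AC D6.
In little-endian order the low byte comes first in memory.
So at ascending addresses the bytes are D6 AC 63 A7 96 A0 6D C4.

D6 AC 63 A7 96 A0 6D C4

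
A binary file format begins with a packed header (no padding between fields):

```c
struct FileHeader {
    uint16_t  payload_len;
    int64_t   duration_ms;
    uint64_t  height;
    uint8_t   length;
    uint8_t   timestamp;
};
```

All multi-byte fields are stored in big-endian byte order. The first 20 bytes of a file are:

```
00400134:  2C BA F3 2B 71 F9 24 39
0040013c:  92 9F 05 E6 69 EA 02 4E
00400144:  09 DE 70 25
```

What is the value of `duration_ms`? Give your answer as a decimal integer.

`duration_ms` follows `payload_len` (2 bytes), so it starts at byte offset 2 and occupies 8 bytes.
Bytes at offsets 2..9: F3 2B 71 F9 24 39 92 9F.
Big-endian stores the most-significant byte at the lowest address.
The bytes are already most-significant first: 0xF32B71F92439929F.
Top bit is set, so as a signed 64-bit value this is 0xF32B71F92439929F − 2^64 = -924519983625956705.

-924519983625956705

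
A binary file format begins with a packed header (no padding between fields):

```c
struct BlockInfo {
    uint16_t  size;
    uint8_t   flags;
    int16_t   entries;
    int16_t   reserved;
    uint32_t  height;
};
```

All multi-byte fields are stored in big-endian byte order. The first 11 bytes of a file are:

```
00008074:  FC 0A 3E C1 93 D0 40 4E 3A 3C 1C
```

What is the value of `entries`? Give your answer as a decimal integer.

-15981

`entries` follows `size` (2 B), `flags` (1 B), so it starts at offset 2 + 1 = 3 and occupies 2 bytes.
Bytes at offsets 3..4: C1 93.
In big-endian order the high byte comes first in memory.
The bytes are already most-significant first: 0xC193.
Top bit is set, so as a signed 16-bit value this is 0xC193 − 2^16 = -15981.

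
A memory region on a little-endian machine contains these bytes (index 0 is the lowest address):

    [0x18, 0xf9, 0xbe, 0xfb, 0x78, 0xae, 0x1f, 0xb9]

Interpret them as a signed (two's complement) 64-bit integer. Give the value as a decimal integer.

-5107171617771947752

In little-endian order the low byte comes first in memory.
Reassemble most-significant byte first: B9 1F AE 78 FB BE F9 18 → 0xB91FAE78FBBEF918.
Top bit is set, so as a signed 64-bit value this is 0xB91FAE78FBBEF918 − 2^64 = -5107171617771947752.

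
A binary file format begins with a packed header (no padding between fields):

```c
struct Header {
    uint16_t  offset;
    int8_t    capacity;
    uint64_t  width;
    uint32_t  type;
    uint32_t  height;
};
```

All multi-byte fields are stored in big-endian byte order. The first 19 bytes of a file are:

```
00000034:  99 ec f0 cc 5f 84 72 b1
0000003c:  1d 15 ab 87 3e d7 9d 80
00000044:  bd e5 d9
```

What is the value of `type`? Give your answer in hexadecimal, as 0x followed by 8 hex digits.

0x873ED79D

`type` follows `offset` (2 B), `capacity` (1 B), `width` (8 B), so it starts at offset 2 + 1 + 8 = 11 and occupies 4 bytes.
Bytes at offsets 11..14: 87 3E D7 9D.
In big-endian order the high byte comes first in memory.
The bytes are already most-significant first: 0x873ED79D.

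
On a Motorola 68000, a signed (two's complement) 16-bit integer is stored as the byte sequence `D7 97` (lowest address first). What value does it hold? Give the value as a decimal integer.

-10345

Big-endian: lowest address holds the most-significant byte.
The bytes are already most-significant first: 0xD797.
Top bit is set, so as a signed 16-bit value this is 0xD797 − 2^16 = -10345.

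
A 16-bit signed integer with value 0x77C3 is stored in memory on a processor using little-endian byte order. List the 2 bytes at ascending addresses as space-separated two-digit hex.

C3 77

Split into bytes (most-significant first): 77 C3.
Little-endian: lowest address holds the least-significant byte.
So at ascending addresses the bytes are C3 77.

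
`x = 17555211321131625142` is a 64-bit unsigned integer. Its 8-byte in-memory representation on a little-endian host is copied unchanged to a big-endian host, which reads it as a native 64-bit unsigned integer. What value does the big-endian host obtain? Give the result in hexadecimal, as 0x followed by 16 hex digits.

17555211321131625142 in 64-bit hexadecimal is 0xF3A0A3AF60F76AB6.
Stored little-endian, the bytes at ascending addresses are B6 6A F7 60 AF A3 A0 F3.
Read back as big-endian, the last byte is least significant, giving 0xB66AF760AFA3A0F3.

0xB66AF760AFA3A0F3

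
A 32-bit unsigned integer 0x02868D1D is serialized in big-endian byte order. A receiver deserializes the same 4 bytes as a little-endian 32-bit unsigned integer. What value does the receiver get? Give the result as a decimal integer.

Stored big-endian, the bytes at ascending addresses are 02 86 8D 1D.
Read back as little-endian, the first byte is least significant, giving 0x1D8D8602.
0x1D8D8602 = 495814146.

495814146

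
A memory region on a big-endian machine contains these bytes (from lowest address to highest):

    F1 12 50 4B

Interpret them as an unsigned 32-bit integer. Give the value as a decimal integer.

In big-endian order the high byte comes first in memory.
The bytes are already most-significant first: 0xF112504B.
0xF112504B = 4044509259.

4044509259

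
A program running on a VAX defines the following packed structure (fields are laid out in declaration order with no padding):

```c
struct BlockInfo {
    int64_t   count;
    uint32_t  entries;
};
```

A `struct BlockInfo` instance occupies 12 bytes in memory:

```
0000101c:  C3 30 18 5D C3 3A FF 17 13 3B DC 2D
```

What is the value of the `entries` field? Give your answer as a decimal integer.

`entries` follows `count` (8 bytes), so it starts at byte offset 8 and occupies 4 bytes.
Bytes at offsets 8..11: 13 3B DC 2D.
Little-endian stores the least-significant byte at the lowest address.
Reassemble most-significant byte first: 2D DC 3B 13 → 0x2DDC3B13.
0x2DDC3B13 = 769407763.

769407763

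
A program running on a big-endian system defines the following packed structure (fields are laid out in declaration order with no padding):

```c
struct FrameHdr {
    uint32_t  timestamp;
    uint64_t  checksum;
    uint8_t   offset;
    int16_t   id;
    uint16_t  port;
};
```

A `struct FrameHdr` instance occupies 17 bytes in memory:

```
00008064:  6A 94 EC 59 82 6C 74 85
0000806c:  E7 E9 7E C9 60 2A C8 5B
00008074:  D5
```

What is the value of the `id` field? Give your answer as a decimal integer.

10952

`id` follows `timestamp` (4 B), `checksum` (8 B), `offset` (1 B), so it starts at offset 4 + 8 + 1 = 13 and occupies 2 bytes.
Bytes at offsets 13..14: 2A C8.
In big-endian order the high byte comes first in memory.
The bytes are already most-significant first: 0x2AC8.
0x2AC8 = 10952.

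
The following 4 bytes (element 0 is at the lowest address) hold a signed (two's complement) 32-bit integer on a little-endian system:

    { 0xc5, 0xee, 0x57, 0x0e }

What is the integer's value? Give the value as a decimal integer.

240643781

In little-endian order the low byte comes first in memory.
Reassemble most-significant byte first: 0E 57 EE C5 → 0x0E57EEC5.
0x0E57EEC5 = 240643781.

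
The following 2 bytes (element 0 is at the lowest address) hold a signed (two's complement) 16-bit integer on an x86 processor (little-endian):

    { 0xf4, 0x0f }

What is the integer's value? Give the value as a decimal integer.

Little-endian stores the least-significant byte at the lowest address.
Reassemble most-significant byte first: 0F F4 → 0x0FF4.
0x0FF4 = 4084.

4084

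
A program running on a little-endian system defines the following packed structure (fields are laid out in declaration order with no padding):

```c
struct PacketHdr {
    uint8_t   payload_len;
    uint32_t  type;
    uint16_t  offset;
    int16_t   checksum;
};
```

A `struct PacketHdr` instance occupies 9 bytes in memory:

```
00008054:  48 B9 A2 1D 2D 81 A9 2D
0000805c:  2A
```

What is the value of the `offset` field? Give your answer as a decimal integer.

43393

`offset` follows `payload_len` (1 B), `type` (4 B), so it starts at offset 1 + 4 = 5 and occupies 2 bytes.
Bytes at offsets 5..6: 81 A9.
Little-endian: lowest address holds the least-significant byte.
Reassemble most-significant byte first: A9 81 → 0xA981.
0xA981 = 43393.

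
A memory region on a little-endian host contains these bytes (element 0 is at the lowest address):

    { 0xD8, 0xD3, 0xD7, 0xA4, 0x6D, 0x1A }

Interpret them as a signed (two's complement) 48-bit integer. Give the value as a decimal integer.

In little-endian order the low byte comes first in memory.
Reassemble most-significant byte first: 1A 6D A4 D7 D3 D8 → 0x1A6DA4D7D3D8.
0x1A6DA4D7D3D8 = 29058219365336.

29058219365336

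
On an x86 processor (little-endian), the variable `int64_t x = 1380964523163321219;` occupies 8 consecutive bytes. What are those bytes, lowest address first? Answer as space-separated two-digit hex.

1380964523163321219 in hexadecimal, padded to 64 bits, is 0x132A2BEACA910383.
Split into bytes (most-significant first): 13 2A 2B EA CA 91 03 83.
Little-endian: lowest address holds the least-significant byte.
So at ascending addresses the bytes are 83 03 91 CA EA 2B 2A 13.

83 03 91 CA EA 2B 2A 13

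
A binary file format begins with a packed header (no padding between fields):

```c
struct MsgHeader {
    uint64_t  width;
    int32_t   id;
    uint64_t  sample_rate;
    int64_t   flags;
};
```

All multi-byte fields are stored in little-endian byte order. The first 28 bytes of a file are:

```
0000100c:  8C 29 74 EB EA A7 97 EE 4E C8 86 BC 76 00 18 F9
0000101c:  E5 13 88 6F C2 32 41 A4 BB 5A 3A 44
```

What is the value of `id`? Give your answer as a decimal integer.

`id` follows `width` (8 bytes), so it starts at byte offset 8 and occupies 4 bytes.
Bytes at offsets 8..11: 4E C8 86 BC.
In little-endian order the low byte comes first in memory.
Reassemble most-significant byte first: BC 86 C8 4E → 0xBC86C84E.
Top bit is set, so as a signed 32-bit value this is 0xBC86C84E − 2^32 = -1132017586.

-1132017586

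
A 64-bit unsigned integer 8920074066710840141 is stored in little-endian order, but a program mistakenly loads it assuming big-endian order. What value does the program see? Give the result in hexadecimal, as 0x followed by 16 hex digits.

0x4D4379641A78CA7B

8920074066710840141 in 64-bit hexadecimal is 0x7BCA781A6479434D.
Stored little-endian, the bytes at ascending addresses are 4D 43 79 64 1A 78 CA 7B.
Read back as big-endian, the last byte is least significant, giving 0x4D4379641A78CA7B.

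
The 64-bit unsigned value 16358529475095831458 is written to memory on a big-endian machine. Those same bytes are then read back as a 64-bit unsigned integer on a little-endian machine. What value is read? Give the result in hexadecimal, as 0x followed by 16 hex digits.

0xA223D8EAE22B05E3

16358529475095831458 in 64-bit hexadecimal is 0xE3052BE2EAD823A2.
Stored big-endian, the bytes at ascending addresses are E3 05 2B E2 EA D8 23 A2.
Read back as little-endian, the first byte is least significant, giving 0xA223D8EAE22B05E3.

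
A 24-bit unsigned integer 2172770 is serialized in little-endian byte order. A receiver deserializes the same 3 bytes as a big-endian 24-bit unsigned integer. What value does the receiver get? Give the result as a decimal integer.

6432545

2172770 in 24-bit hexadecimal is 0x212762.
Stored little-endian, the bytes at ascending addresses are 62 27 21.
Read back as big-endian, the last byte is least significant, giving 0x622721.
0x622721 = 6432545.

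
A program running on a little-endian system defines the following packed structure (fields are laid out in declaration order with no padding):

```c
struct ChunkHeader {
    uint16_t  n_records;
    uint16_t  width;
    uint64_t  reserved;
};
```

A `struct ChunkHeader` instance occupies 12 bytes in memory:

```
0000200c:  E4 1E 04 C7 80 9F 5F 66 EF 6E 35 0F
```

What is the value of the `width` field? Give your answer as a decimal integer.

`width` follows `n_records` (2 bytes), so it starts at byte offset 2 and occupies 2 bytes.
Bytes at offsets 2..3: 04 C7.
In little-endian order the low byte comes first in memory.
Reassemble most-significant byte first: C7 04 → 0xC704.
0xC704 = 50948.

50948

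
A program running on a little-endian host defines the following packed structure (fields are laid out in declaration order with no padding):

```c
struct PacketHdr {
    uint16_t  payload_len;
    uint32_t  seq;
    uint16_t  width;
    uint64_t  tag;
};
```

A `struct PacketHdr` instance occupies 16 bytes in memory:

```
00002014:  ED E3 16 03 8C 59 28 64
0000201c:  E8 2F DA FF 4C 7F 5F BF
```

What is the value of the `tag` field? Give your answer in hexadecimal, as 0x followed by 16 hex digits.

`tag` follows `payload_len` (2 B), `seq` (4 B), `width` (2 B), so it starts at offset 2 + 4 + 2 = 8 and occupies 8 bytes.
Bytes at offsets 8..15: E8 2F DA FF 4C 7F 5F BF.
Little-endian stores the least-significant byte at the lowest address.
Reassemble most-significant byte first: BF 5F 7F 4C FF DA 2F E8 → 0xBF5F7F4CFFDA2FE8.

0xBF5F7F4CFFDA2FE8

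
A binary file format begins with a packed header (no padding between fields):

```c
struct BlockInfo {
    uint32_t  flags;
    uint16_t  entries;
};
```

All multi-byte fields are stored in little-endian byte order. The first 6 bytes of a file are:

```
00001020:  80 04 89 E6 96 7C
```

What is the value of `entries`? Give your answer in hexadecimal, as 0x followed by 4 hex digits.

`entries` follows `flags` (4 bytes), so it starts at byte offset 4 and occupies 2 bytes.
Bytes at offsets 4..5: 96 7C.
Little-endian stores the least-significant byte at the lowest address.
Reassemble most-significant byte first: 7C 96 → 0x7C96.

0x7C96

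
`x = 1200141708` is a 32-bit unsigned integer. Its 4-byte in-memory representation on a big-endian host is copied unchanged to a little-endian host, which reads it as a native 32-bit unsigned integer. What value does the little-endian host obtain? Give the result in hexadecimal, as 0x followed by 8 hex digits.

0x8CB58847

1200141708 in 32-bit hexadecimal is 0x4788B58C.
Stored big-endian, the bytes at ascending addresses are 47 88 B5 8C.
Read back as little-endian, the first byte is least significant, giving 0x8CB58847.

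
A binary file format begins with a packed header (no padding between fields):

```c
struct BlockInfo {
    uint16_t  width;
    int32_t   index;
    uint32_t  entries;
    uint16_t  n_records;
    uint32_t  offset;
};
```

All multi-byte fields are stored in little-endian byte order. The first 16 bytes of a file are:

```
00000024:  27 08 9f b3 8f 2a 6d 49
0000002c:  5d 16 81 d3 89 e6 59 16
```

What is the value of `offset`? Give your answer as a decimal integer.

374990473

`offset` follows `width` (2 B), `index` (4 B), `entries` (4 B), `n_records` (2 B), so it starts at offset 2 + 4 + 4 + 2 = 12 and occupies 4 bytes.
Bytes at offsets 12..15: 89 E6 59 16.
Little-endian: lowest address holds the least-significant byte.
Reassemble most-significant byte first: 16 59 E6 89 → 0x1659E689.
0x1659E689 = 374990473.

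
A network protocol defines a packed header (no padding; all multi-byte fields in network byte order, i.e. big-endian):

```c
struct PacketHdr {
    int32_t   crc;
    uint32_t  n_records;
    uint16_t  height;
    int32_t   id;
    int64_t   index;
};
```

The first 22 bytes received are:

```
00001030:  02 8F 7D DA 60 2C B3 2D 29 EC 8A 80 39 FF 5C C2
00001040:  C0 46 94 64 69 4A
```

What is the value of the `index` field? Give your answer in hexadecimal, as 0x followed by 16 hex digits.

0x5CC2C0469464694A

`index` follows `crc` (4 B), `n_records` (4 B), `height` (2 B), `id` (4 B), so it starts at offset 4 + 4 + 2 + 4 = 14 and occupies 8 bytes.
Bytes at offsets 14..21: 5C C2 C0 46 94 64 69 4A.
Big-endian stores the most-significant byte at the lowest address.
The bytes are already most-significant first: 0x5CC2C0469464694A.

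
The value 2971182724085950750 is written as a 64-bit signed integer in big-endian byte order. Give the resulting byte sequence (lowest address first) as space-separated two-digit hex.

2971182724085950750 in hexadecimal, padded to 64 bits, is 0x293BC2F20FEBA91E.
Split into bytes (most-significant first): 29 3B C2 F2 0F EB A9 1E.
In big-endian order the high byte comes first in memory.
So the memory order matches the most-significant-first order: 29 3B C2 F2 0F EB A9 1E.

29 3B C2 F2 0F EB A9 1E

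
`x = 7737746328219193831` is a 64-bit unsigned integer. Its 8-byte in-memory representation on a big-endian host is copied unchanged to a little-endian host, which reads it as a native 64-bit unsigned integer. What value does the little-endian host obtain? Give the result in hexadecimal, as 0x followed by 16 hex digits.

7737746328219193831 in 64-bit hexadecimal is 0x6B61FF4A079691E7.
Stored big-endian, the bytes at ascending addresses are 6B 61 FF 4A 07 96 91 E7.
Read back as little-endian, the first byte is least significant, giving 0xE79196074AFF616B.

0xE79196074AFF616B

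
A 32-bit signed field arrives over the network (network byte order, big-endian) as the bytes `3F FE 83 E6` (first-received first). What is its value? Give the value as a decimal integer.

1073644518

Big-endian stores the most-significant byte at the lowest address.
The bytes are already most-significant first: 0x3FFE83E6.
0x3FFE83E6 = 1073644518.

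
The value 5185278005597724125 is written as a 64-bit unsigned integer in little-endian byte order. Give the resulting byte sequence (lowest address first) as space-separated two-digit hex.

DD 5D 4C 91 DF CE F5 47

5185278005597724125 in hexadecimal, padded to 64 bits, is 0x47F5CEDF914C5DDD.
Split into bytes (most-significant first): 47 F5 CE DF 91 4C 5D DD.
Little-endian: lowest address holds the least-significant byte.
So at ascending addresses the bytes are DD 5D 4C 91 DF CE F5 47.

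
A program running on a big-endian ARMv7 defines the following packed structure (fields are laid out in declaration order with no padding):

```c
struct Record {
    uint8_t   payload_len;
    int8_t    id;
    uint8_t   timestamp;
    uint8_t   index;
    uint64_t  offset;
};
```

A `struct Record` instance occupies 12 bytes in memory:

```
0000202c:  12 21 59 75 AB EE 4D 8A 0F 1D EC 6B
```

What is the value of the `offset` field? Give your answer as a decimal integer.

12388924880297258091

`offset` follows `payload_len` (1 B), `id` (1 B), `timestamp` (1 B), `index` (1 B), so it starts at offset 1 + 1 + 1 + 1 = 4 and occupies 8 bytes.
Bytes at offsets 4..11: AB EE 4D 8A 0F 1D EC 6B.
Big-endian stores the most-significant byte at the lowest address.
The bytes are already most-significant first: 0xABEE4D8A0F1DEC6B.
0xABEE4D8A0F1DEC6B = 12388924880297258091.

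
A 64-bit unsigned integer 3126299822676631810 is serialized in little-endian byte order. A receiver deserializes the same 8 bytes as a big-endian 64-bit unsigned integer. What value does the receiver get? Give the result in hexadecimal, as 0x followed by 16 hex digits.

3126299822676631810 in 64-bit hexadecimal is 0x2B62D91FF801E102.
Stored little-endian, the bytes at ascending addresses are 02 E1 01 F8 1F D9 62 2B.
Read back as big-endian, the last byte is least significant, giving 0x02E101F81FD9622B.

0x02E101F81FD9622B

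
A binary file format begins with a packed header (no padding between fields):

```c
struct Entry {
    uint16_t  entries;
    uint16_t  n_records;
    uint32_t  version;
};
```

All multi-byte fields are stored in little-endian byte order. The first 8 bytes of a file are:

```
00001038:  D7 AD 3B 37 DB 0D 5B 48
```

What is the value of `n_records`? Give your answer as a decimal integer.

`n_records` follows `entries` (2 bytes), so it starts at byte offset 2 and occupies 2 bytes.
Bytes at offsets 2..3: 3B 37.
Little-endian: lowest address holds the least-significant byte.
Reassemble most-significant byte first: 37 3B → 0x373B.
0x373B = 14139.

14139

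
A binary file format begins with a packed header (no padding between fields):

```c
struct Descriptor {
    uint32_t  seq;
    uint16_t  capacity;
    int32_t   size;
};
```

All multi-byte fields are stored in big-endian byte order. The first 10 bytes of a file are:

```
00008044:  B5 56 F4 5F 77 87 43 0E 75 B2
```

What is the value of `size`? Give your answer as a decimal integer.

1125021106

`size` follows `seq` (4 B), `capacity` (2 B), so it starts at offset 4 + 2 = 6 and occupies 4 bytes.
Bytes at offsets 6..9: 43 0E 75 B2.
Big-endian: lowest address holds the most-significant byte.
The bytes are already most-significant first: 0x430E75B2.
0x430E75B2 = 1125021106.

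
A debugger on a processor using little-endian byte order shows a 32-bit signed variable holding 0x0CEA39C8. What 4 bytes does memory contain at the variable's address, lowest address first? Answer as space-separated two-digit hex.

Split into bytes (most-significant first): 0C EA 39 C8.
In little-endian order the low byte comes first in memory.
So at ascending addresses the bytes are C8 39 EA 0C.

C8 39 EA 0C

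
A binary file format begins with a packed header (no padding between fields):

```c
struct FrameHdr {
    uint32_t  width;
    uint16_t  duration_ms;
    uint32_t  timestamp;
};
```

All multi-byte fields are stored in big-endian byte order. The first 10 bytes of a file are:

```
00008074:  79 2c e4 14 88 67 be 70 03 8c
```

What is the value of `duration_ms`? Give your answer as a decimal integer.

`duration_ms` follows `width` (4 bytes), so it starts at byte offset 4 and occupies 2 bytes.
Bytes at offsets 4..5: 88 67.
Big-endian: lowest address holds the most-significant byte.
The bytes are already most-significant first: 0x8867.
0x8867 = 34919.

34919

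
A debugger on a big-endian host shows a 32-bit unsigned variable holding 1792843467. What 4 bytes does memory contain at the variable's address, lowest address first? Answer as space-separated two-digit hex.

1792843467 in hexadecimal, padded to 32 bits, is 0x6ADC9ECB.
Split into bytes (most-significant first): 6A DC 9E CB.
Big-endian: lowest address holds the most-significant byte.
So the memory order matches the most-significant-first order: 6A DC 9E CB.

6A DC 9E CB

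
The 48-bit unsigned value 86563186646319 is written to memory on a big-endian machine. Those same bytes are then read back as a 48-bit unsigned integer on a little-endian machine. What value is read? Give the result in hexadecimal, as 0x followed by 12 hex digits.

0x2F9DFD8FBA4E

86563186646319 in 48-bit hexadecimal is 0x4EBA8FFD9D2F.
Stored big-endian, the bytes at ascending addresses are 4E BA 8F FD 9D 2F.
Read back as little-endian, the first byte is least significant, giving 0x2F9DFD8FBA4E.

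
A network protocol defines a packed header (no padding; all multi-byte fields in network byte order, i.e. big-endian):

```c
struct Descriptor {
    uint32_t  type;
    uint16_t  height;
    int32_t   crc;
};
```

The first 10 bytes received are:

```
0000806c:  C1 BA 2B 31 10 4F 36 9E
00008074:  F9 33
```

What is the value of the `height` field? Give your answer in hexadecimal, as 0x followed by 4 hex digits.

`height` follows `type` (4 bytes), so it starts at byte offset 4 and occupies 2 bytes.
Bytes at offsets 4..5: 10 4F.
Big-endian: lowest address holds the most-significant byte.
The bytes are already most-significant first: 0x104F.

0x104F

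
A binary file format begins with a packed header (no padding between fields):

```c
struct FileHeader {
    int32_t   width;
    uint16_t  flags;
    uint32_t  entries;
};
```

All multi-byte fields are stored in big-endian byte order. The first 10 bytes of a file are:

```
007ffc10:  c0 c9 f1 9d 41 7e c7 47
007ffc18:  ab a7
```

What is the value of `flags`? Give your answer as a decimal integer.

16766

`flags` follows `width` (4 bytes), so it starts at byte offset 4 and occupies 2 bytes.
Bytes at offsets 4..5: 41 7E.
Big-endian: lowest address holds the most-significant byte.
The bytes are already most-significant first: 0x417E.
0x417E = 16766.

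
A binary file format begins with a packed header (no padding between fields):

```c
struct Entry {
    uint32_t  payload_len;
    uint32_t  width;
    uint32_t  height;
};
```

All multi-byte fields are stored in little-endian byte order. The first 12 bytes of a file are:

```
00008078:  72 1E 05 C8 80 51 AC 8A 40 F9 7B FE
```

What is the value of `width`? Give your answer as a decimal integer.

2326548864

`width` follows `payload_len` (4 bytes), so it starts at byte offset 4 and occupies 4 bytes.
Bytes at offsets 4..7: 80 51 AC 8A.
Little-endian stores the least-significant byte at the lowest address.
Reassemble most-significant byte first: 8A AC 51 80 → 0x8AAC5180.
0x8AAC5180 = 2326548864.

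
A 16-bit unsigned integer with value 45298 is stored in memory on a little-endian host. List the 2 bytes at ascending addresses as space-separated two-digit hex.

F2 B0

45298 in hexadecimal, padded to 16 bits, is 0xB0F2.
Split into bytes (most-significant first): B0 F2.
Little-endian stores the least-significant byte at the lowest address.
So at ascending addresses the bytes are F2 B0.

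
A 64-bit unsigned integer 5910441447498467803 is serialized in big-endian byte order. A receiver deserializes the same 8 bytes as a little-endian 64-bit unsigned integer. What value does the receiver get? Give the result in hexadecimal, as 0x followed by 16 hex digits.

5910441447498467803 in 64-bit hexadecimal is 0x52061B2E7FE449DB.
Stored big-endian, the bytes at ascending addresses are 52 06 1B 2E 7F E4 49 DB.
Read back as little-endian, the first byte is least significant, giving 0xDB49E47F2E1B0652.

0xDB49E47F2E1B0652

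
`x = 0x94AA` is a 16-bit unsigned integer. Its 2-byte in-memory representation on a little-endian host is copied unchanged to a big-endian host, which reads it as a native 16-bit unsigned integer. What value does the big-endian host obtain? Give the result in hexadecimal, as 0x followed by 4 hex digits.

Stored little-endian, the bytes at ascending addresses are AA 94.
Read back as big-endian, the last byte is least significant, giving 0xAA94.

0xAA94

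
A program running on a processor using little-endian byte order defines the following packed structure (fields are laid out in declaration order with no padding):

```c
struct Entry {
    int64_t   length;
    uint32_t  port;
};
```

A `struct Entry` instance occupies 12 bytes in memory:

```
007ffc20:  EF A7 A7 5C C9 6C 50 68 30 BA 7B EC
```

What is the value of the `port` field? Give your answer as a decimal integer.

`port` follows `length` (8 bytes), so it starts at byte offset 8 and occupies 4 bytes.
Bytes at offsets 8..11: 30 BA 7B EC.
In little-endian order the low byte comes first in memory.
Reassemble most-significant byte first: EC 7B BA 30 → 0xEC7BBA30.
0xEC7BBA30 = 3967531568.

3967531568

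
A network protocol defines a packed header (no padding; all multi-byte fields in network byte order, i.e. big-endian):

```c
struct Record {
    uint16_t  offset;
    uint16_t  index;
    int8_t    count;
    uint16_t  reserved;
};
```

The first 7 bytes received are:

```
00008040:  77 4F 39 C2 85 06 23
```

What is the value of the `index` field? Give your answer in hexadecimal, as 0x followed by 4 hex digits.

0x39C2

`index` follows `offset` (2 bytes), so it starts at byte offset 2 and occupies 2 bytes.
Bytes at offsets 2..3: 39 C2.
In big-endian order the high byte comes first in memory.
The bytes are already most-significant first: 0x39C2.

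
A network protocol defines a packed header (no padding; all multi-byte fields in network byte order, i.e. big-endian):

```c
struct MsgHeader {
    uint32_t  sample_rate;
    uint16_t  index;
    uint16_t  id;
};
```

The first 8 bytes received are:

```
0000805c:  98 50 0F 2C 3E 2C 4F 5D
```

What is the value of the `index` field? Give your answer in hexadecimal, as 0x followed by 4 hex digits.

0x3E2C

`index` follows `sample_rate` (4 bytes), so it starts at byte offset 4 and occupies 2 bytes.
Bytes at offsets 4..5: 3E 2C.
Big-endian: lowest address holds the most-significant byte.
The bytes are already most-significant first: 0x3E2C.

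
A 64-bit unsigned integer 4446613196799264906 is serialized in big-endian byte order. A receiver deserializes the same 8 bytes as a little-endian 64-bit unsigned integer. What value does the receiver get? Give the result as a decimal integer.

4446613196799264906 in 64-bit hexadecimal is 0x3DB58B24B0C8C88A.
Stored big-endian, the bytes at ascending addresses are 3D B5 8B 24 B0 C8 C8 8A.
Read back as little-endian, the first byte is least significant, giving 0x8AC8C8B0248BB53D.
0x8AC8C8B0248BB53D = 10000463631429121341.

10000463631429121341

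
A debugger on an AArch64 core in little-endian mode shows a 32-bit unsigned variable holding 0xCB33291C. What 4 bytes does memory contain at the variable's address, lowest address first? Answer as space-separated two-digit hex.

Split into bytes (most-significant first): CB 33 29 1C.
Little-endian stores the least-significant byte at the lowest address.
So at ascending addresses the bytes are 1C 29 33 CB.

1C 29 33 CB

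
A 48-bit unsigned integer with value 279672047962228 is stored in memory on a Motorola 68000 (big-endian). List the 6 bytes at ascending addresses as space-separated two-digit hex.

FE 5C 39 12 88 74

279672047962228 in hexadecimal, padded to 48 bits, is 0xFE5C39128874.
Split into bytes (most-significant first): FE 5C 39 12 88 74.
Big-endian: lowest address holds the most-significant byte.
So the memory order matches the most-significant-first order: FE 5C 39 12 88 74.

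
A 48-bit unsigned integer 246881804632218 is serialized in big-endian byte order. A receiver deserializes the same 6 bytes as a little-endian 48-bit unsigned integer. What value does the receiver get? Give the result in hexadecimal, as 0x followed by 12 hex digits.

246881804632218 in 48-bit hexadecimal is 0xE089A644409A.
Stored big-endian, the bytes at ascending addresses are E0 89 A6 44 40 9A.
Read back as little-endian, the first byte is least significant, giving 0x9A4044A689E0.

0x9A4044A689E0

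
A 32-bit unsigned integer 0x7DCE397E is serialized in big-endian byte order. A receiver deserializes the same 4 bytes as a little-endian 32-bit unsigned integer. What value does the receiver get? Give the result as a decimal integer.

2117717629

Stored big-endian, the bytes at ascending addresses are 7D CE 39 7E.
Read back as little-endian, the first byte is least significant, giving 0x7E39CE7D.
0x7E39CE7D = 2117717629.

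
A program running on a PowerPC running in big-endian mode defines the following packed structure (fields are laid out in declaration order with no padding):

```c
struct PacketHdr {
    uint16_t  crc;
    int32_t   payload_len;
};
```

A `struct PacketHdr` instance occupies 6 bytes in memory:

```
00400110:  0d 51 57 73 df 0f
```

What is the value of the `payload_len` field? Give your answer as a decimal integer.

1467211535

`payload_len` follows `crc` (2 bytes), so it starts at byte offset 2 and occupies 4 bytes.
Bytes at offsets 2..5: 57 73 DF 0F.
Big-endian stores the most-significant byte at the lowest address.
The bytes are already most-significant first: 0x5773DF0F.
0x5773DF0F = 1467211535.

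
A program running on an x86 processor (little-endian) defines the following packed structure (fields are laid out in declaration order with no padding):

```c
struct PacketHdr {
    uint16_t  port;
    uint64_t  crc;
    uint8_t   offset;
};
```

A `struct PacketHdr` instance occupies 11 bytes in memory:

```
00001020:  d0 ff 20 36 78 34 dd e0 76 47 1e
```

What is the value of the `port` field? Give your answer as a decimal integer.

65488

`port` is the first field, at byte offset 0, occupying 2 bytes.
Bytes at offsets 0..1: D0 FF.
Little-endian: lowest address holds the least-significant byte.
Reassemble most-significant byte first: FF D0 → 0xFFD0.
0xFFD0 = 65488.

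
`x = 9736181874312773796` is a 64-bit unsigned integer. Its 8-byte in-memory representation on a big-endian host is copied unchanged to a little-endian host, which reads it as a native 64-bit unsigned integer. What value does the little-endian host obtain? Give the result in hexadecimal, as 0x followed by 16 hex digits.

0xA4800287D4DD1D87

9736181874312773796 in 64-bit hexadecimal is 0x871DDDD4870280A4.
Stored big-endian, the bytes at ascending addresses are 87 1D DD D4 87 02 80 A4.
Read back as little-endian, the first byte is least significant, giving 0xA4800287D4DD1D87.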